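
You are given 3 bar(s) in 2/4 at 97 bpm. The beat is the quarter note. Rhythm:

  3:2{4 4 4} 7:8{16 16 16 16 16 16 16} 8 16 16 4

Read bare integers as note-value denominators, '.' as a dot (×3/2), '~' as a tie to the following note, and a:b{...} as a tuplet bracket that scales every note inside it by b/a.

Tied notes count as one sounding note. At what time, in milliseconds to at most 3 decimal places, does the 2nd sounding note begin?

1. 0.0ms @ 0 + 412.371ms (2/3)
2. 412.371ms @ 2/3 + 412.371ms (2/3)
3. 824.742ms @ 4/3 + 412.371ms (2/3)
4. 1237.113ms @ 2 + 176.73ms (2/7)
5. 1413.844ms @ 16/7 + 176.73ms (2/7)
6. 1590.574ms @ 18/7 + 176.73ms (2/7)
7. 1767.305ms @ 20/7 + 176.73ms (2/7)
8. 1944.035ms @ 22/7 + 176.73ms (2/7)
9. 2120.766ms @ 24/7 + 176.73ms (2/7)
10. 2297.496ms @ 26/7 + 176.73ms (2/7)
11. 2474.227ms @ 4 + 309.278ms (1/2)
12. 2783.505ms @ 9/2 + 154.639ms (1/4)
13. 2938.144ms @ 19/4 + 154.639ms (1/4)
14. 3092.784ms @ 5 + 618.557ms (1)

note 2 onset = 2/3b = 412.371ms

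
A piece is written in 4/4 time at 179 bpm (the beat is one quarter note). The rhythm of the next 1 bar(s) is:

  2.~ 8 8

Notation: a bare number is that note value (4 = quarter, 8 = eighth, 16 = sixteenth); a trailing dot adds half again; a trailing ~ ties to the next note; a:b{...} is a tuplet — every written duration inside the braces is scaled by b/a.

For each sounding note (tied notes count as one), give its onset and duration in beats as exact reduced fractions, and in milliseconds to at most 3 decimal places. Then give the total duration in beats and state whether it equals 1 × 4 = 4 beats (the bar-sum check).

1) 0.0ms=0b +1173.184ms=7/2b
2) 1173.184ms=7/2b +167.598ms=1/2b
Σ=4b of 4 (179bpm 4/4) — PASS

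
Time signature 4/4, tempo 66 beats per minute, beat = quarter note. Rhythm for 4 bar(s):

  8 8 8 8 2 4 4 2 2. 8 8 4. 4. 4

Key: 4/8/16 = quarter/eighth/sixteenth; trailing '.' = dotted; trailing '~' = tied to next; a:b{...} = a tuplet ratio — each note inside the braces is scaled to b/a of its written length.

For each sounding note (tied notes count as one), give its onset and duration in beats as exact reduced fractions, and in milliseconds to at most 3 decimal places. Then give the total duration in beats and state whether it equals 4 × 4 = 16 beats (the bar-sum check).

1) 0.0ms=0b +454.545ms=1/2b
2) 454.545ms=1/2b +454.545ms=1/2b
3) 909.091ms=1b +454.545ms=1/2b
4) 1363.636ms=3/2b +454.545ms=1/2b
5) 1818.182ms=2b +1818.182ms=2b
6) 3636.364ms=4b +909.091ms=1b
7) 4545.455ms=5b +909.091ms=1b
8) 5454.545ms=6b +1818.182ms=2b
9) 7272.727ms=8b +2727.273ms=3b
10) 10000.0ms=11b +454.545ms=1/2b
11) 10454.545ms=23/2b +454.545ms=1/2b
12) 10909.091ms=12b +1363.636ms=3/2b
13) 12272.727ms=27/2b +1363.636ms=3/2b
14) 13636.364ms=15b +909.091ms=1b
Σ=16b of 16 (66bpm 4/4) — PASS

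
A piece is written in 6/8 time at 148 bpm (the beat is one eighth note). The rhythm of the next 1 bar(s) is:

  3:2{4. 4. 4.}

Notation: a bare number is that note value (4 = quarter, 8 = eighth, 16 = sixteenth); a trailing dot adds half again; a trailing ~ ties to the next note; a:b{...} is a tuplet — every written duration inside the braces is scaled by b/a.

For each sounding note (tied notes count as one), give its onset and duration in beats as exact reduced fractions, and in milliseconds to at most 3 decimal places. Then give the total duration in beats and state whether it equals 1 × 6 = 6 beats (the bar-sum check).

1) 0.0ms=0b +810.811ms=2b
2) 810.811ms=2b +810.811ms=2b
3) 1621.622ms=4b +810.811ms=2b
Σ=6b of 6 (148bpm 6/8) — PASS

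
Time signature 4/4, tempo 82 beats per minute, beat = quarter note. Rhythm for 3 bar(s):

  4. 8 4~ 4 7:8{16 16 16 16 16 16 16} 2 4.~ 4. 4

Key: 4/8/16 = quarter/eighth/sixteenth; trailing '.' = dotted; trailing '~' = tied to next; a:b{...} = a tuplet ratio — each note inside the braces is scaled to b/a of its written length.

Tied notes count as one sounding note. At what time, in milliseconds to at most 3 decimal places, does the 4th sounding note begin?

1. 0.0ms @ 0 + 1097.561ms (3/2)
2. 1097.561ms @ 3/2 + 365.854ms (1/2)
3. 1463.415ms @ 2 + 1463.415ms (2)
4. 2926.829ms @ 4 + 209.059ms (2/7)
5. 3135.889ms @ 30/7 + 209.059ms (2/7)
6. 3344.948ms @ 32/7 + 209.059ms (2/7)
7. 3554.007ms @ 34/7 + 209.059ms (2/7)
8. 3763.066ms @ 36/7 + 209.059ms (2/7)
9. 3972.125ms @ 38/7 + 209.059ms (2/7)
10. 4181.185ms @ 40/7 + 209.059ms (2/7)
11. 4390.244ms @ 6 + 1463.415ms (2)
12. 5853.659ms @ 8 + 2195.122ms (3)
13. 8048.78ms @ 11 + 731.707ms (1)

note 4 onset = 4b = 2926.829ms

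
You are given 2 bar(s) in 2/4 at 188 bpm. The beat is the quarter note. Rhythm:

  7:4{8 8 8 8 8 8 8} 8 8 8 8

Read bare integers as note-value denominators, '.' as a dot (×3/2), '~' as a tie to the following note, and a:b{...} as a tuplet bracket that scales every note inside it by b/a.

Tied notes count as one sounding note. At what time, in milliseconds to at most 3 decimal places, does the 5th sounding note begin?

note 5 onset = 8/7b = 364.742ms

1. 0.0ms @ 0 + 91.185ms (2/7)
2. 91.185ms @ 2/7 + 91.185ms (2/7)
3. 182.371ms @ 4/7 + 91.185ms (2/7)
4. 273.556ms @ 6/7 + 91.185ms (2/7)
5. 364.742ms @ 8/7 + 91.185ms (2/7)
6. 455.927ms @ 10/7 + 91.185ms (2/7)
7. 547.112ms @ 12/7 + 91.185ms (2/7)
8. 638.298ms @ 2 + 159.574ms (1/2)
9. 797.872ms @ 5/2 + 159.574ms (1/2)
10. 957.447ms @ 3 + 159.574ms (1/2)
11. 1117.021ms @ 7/2 + 159.574ms (1/2)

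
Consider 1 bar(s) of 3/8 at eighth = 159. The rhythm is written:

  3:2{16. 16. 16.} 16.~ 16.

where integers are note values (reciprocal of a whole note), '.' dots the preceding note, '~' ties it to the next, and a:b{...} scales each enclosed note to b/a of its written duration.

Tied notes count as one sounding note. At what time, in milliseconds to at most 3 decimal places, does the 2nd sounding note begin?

note 2 onset = 1/2b = 188.679ms

1. 0.0ms @ 0 + 188.679ms (1/2)
2. 188.679ms @ 1/2 + 188.679ms (1/2)
3. 377.358ms @ 1 + 188.679ms (1/2)
4. 566.038ms @ 3/2 + 566.038ms (3/2)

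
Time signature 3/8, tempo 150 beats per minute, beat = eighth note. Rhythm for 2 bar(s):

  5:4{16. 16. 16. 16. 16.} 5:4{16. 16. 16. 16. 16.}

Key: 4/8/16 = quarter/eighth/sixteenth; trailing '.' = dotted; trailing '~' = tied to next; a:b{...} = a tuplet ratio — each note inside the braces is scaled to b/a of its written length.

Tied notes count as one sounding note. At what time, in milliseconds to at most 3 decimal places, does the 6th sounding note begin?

1. 0.0ms @ 0 + 240.0ms (3/5)
2. 240.0ms @ 3/5 + 240.0ms (3/5)
3. 480.0ms @ 6/5 + 240.0ms (3/5)
4. 720.0ms @ 9/5 + 240.0ms (3/5)
5. 960.0ms @ 12/5 + 240.0ms (3/5)
6. 1200.0ms @ 3 + 240.0ms (3/5)
7. 1440.0ms @ 18/5 + 240.0ms (3/5)
8. 1680.0ms @ 21/5 + 240.0ms (3/5)
9. 1920.0ms @ 24/5 + 240.0ms (3/5)
10. 2160.0ms @ 27/5 + 240.0ms (3/5)

note 6 onset = 3b = 1200.0ms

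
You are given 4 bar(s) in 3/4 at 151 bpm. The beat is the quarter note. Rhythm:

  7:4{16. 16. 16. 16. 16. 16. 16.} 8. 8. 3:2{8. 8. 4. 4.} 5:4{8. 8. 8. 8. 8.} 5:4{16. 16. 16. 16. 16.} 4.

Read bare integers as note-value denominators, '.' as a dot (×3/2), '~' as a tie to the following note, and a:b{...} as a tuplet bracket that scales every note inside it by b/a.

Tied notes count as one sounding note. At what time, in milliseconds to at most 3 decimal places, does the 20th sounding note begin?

note 20 onset = 93/10b = 3695.364ms

1. 0.0ms @ 0 + 85.147ms (3/14)
2. 85.147ms @ 3/14 + 85.147ms (3/14)
3. 170.293ms @ 3/7 + 85.147ms (3/14)
4. 255.44ms @ 9/14 + 85.147ms (3/14)
5. 340.587ms @ 6/7 + 85.147ms (3/14)
6. 425.733ms @ 15/14 + 85.147ms (3/14)
7. 510.88ms @ 9/7 + 85.147ms (3/14)
8. 596.026ms @ 3/2 + 298.013ms (3/4)
9. 894.04ms @ 9/4 + 298.013ms (3/4)
10. 1192.053ms @ 3 + 198.675ms (1/2)
11. 1390.728ms @ 7/2 + 198.675ms (1/2)
12. 1589.404ms @ 4 + 397.351ms (1)
13. 1986.755ms @ 5 + 397.351ms (1)
14. 2384.106ms @ 6 + 238.411ms (3/5)
15. 2622.517ms @ 33/5 + 238.411ms (3/5)
16. 2860.927ms @ 36/5 + 238.411ms (3/5)
17. 3099.338ms @ 39/5 + 238.411ms (3/5)
18. 3337.748ms @ 42/5 + 238.411ms (3/5)
19. 3576.159ms @ 9 + 119.205ms (3/10)
20. 3695.364ms @ 93/10 + 119.205ms (3/10)
21. 3814.57ms @ 48/5 + 119.205ms (3/10)
22. 3933.775ms @ 99/10 + 119.205ms (3/10)
23. 4052.98ms @ 51/5 + 119.205ms (3/10)
24. 4172.185ms @ 21/2 + 596.026ms (3/2)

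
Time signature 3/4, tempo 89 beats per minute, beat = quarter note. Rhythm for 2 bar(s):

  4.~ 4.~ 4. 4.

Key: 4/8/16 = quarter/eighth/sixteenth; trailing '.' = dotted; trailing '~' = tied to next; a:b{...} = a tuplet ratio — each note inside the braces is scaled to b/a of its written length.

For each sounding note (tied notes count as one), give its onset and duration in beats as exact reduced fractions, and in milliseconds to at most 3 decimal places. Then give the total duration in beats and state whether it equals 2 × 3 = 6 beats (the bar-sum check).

1) 0.0ms=0b +3033.708ms=9/2b
2) 3033.708ms=9/2b +1011.236ms=3/2b
Σ=6b of 6 (89bpm 3/4) — PASS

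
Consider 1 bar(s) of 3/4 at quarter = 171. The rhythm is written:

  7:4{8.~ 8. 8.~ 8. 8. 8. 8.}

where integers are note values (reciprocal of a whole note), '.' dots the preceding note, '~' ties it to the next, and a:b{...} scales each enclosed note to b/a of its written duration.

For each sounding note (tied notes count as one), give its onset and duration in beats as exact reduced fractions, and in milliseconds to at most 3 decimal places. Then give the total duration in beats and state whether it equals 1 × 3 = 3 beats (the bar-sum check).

1) 0.0ms=0b +300.752ms=6/7b
2) 300.752ms=6/7b +300.752ms=6/7b
3) 601.504ms=12/7b +150.376ms=3/7b
4) 751.88ms=15/7b +150.376ms=3/7b
5) 902.256ms=18/7b +150.376ms=3/7b
Σ=3b of 3 (171bpm 3/4) — PASS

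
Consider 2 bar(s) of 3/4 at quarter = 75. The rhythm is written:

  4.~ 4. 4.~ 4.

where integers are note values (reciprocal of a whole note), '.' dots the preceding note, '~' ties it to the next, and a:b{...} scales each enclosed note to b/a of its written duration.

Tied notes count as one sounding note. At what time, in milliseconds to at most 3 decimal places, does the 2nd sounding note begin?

note 2 onset = 3b = 2400.0ms

1. 0.0ms @ 0 + 2400.0ms (3)
2. 2400.0ms @ 3 + 2400.0ms (3)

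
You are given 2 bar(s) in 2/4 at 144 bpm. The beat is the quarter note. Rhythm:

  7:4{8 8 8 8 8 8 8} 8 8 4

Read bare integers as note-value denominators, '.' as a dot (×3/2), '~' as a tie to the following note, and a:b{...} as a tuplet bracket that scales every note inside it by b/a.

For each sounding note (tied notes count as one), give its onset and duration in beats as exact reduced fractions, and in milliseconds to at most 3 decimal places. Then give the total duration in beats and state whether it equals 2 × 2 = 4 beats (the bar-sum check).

1) 0.0ms=0b +119.048ms=2/7b
2) 119.048ms=2/7b +119.048ms=2/7b
3) 238.095ms=4/7b +119.048ms=2/7b
4) 357.143ms=6/7b +119.048ms=2/7b
5) 476.19ms=8/7b +119.048ms=2/7b
6) 595.238ms=10/7b +119.048ms=2/7b
7) 714.286ms=12/7b +119.048ms=2/7b
8) 833.333ms=2b +208.333ms=1/2b
9) 1041.667ms=5/2b +208.333ms=1/2b
10) 1250.0ms=3b +416.667ms=1b
Σ=4b of 4 (144bpm 2/4) — PASS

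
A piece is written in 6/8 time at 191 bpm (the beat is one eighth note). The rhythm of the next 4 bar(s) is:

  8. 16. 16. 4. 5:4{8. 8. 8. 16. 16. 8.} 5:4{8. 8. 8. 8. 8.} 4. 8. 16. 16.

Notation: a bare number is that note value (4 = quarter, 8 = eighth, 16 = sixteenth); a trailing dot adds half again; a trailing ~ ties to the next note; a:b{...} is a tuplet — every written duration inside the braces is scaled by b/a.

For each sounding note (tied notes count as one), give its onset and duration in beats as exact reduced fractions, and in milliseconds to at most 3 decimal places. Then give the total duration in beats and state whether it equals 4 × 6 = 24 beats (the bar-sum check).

1) 0.0ms=0b +471.204ms=3/2b
2) 471.204ms=3/2b +235.602ms=3/4b
3) 706.806ms=9/4b +235.602ms=3/4b
4) 942.408ms=3b +942.408ms=3b
5) 1884.817ms=6b +376.963ms=6/5b
6) 2261.78ms=36/5b +376.963ms=6/5b
7) 2638.743ms=42/5b +376.963ms=6/5b
8) 3015.707ms=48/5b +188.482ms=3/5b
9) 3204.188ms=51/5b +188.482ms=3/5b
10) 3392.67ms=54/5b +376.963ms=6/5b
11) 3769.634ms=12b +376.963ms=6/5b
12) 4146.597ms=66/5b +376.963ms=6/5b
13) 4523.56ms=72/5b +376.963ms=6/5b
14) 4900.524ms=78/5b +376.963ms=6/5b
15) 5277.487ms=84/5b +376.963ms=6/5b
16) 5654.45ms=18b +942.408ms=3b
17) 6596.859ms=21b +471.204ms=3/2b
18) 7068.063ms=45/2b +235.602ms=3/4b
19) 7303.665ms=93/4b +235.602ms=3/4b
Σ=24b of 24 (191bpm 6/8) — PASS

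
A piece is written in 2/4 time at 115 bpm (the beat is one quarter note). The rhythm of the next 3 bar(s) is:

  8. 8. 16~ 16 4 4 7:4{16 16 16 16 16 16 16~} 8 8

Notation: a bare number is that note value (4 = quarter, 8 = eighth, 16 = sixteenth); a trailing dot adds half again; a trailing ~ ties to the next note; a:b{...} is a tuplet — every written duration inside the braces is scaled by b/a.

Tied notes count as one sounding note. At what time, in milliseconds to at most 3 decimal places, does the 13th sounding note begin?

note 13 onset = 11/2b = 2869.565ms

1. 0.0ms @ 0 + 391.304ms (3/4)
2. 391.304ms @ 3/4 + 391.304ms (3/4)
3. 782.609ms @ 3/2 + 260.87ms (1/2)
4. 1043.478ms @ 2 + 521.739ms (1)
5. 1565.217ms @ 3 + 521.739ms (1)
6. 2086.957ms @ 4 + 74.534ms (1/7)
7. 2161.491ms @ 29/7 + 74.534ms (1/7)
8. 2236.025ms @ 30/7 + 74.534ms (1/7)
9. 2310.559ms @ 31/7 + 74.534ms (1/7)
10. 2385.093ms @ 32/7 + 74.534ms (1/7)
11. 2459.627ms @ 33/7 + 74.534ms (1/7)
12. 2534.161ms @ 34/7 + 335.404ms (9/14)
13. 2869.565ms @ 11/2 + 260.87ms (1/2)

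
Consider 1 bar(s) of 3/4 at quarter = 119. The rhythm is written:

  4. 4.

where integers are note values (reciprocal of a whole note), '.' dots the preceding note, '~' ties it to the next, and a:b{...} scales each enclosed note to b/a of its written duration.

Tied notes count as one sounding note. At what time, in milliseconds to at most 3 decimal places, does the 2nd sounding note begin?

1. 0.0ms @ 0 + 756.303ms (3/2)
2. 756.303ms @ 3/2 + 756.303ms (3/2)

note 2 onset = 3/2b = 756.303ms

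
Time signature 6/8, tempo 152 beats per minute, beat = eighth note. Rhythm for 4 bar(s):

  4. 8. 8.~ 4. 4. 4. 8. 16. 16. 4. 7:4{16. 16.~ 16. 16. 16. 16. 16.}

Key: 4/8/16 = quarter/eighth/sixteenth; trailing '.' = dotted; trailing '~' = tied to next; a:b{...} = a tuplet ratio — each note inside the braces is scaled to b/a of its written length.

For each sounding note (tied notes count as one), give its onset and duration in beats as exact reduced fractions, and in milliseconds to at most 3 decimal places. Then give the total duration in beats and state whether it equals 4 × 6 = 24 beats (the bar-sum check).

1) 0.0ms=0b +1184.211ms=3b
2) 1184.211ms=3b +592.105ms=3/2b
3) 1776.316ms=9/2b +1776.316ms=9/2b
4) 3552.632ms=9b +1184.211ms=3b
5) 4736.842ms=12b +1184.211ms=3b
6) 5921.053ms=15b +592.105ms=3/2b
7) 6513.158ms=33/2b +296.053ms=3/4b
8) 6809.211ms=69/4b +296.053ms=3/4b
9) 7105.263ms=18b +1184.211ms=3b
10) 8289.474ms=21b +169.173ms=3/7b
11) 8458.647ms=150/7b +338.346ms=6/7b
12) 8796.992ms=156/7b +169.173ms=3/7b
13) 8966.165ms=159/7b +169.173ms=3/7b
14) 9135.338ms=162/7b +169.173ms=3/7b
15) 9304.511ms=165/7b +169.173ms=3/7b
Σ=24b of 24 (152bpm 6/8) — PASS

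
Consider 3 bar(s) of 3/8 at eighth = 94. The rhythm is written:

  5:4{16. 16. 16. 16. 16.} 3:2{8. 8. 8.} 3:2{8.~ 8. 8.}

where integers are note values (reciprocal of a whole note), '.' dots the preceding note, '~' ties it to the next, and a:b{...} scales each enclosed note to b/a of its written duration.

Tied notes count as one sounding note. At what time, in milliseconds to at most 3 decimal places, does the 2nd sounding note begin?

note 2 onset = 3/5b = 382.979ms

1. 0.0ms @ 0 + 382.979ms (3/5)
2. 382.979ms @ 3/5 + 382.979ms (3/5)
3. 765.957ms @ 6/5 + 382.979ms (3/5)
4. 1148.936ms @ 9/5 + 382.979ms (3/5)
5. 1531.915ms @ 12/5 + 382.979ms (3/5)
6. 1914.894ms @ 3 + 638.298ms (1)
7. 2553.191ms @ 4 + 638.298ms (1)
8. 3191.489ms @ 5 + 638.298ms (1)
9. 3829.787ms @ 6 + 1276.596ms (2)
10. 5106.383ms @ 8 + 638.298ms (1)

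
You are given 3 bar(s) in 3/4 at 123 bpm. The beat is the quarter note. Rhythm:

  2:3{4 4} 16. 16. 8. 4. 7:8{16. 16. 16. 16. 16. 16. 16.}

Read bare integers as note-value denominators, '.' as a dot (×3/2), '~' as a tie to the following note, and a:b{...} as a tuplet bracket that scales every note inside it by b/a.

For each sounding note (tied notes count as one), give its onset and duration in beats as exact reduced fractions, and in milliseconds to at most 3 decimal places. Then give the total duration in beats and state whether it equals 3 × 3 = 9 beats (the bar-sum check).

1) 0.0ms=0b +731.707ms=3/2b
2) 731.707ms=3/2b +731.707ms=3/2b
3) 1463.415ms=3b +182.927ms=3/8b
4) 1646.341ms=27/8b +182.927ms=3/8b
5) 1829.268ms=15/4b +365.854ms=3/4b
6) 2195.122ms=9/2b +731.707ms=3/2b
7) 2926.829ms=6b +209.059ms=3/7b
8) 3135.889ms=45/7b +209.059ms=3/7b
9) 3344.948ms=48/7b +209.059ms=3/7b
10) 3554.007ms=51/7b +209.059ms=3/7b
11) 3763.066ms=54/7b +209.059ms=3/7b
12) 3972.125ms=57/7b +209.059ms=3/7b
13) 4181.185ms=60/7b +209.059ms=3/7b
Σ=9b of 9 (123bpm 3/4) — PASS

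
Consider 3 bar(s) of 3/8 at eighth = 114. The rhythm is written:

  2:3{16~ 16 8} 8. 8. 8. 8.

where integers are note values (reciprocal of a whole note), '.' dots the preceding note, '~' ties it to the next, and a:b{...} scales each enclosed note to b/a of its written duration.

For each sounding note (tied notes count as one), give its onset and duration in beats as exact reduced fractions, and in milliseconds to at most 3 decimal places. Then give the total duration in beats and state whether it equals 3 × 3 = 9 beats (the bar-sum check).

1) 0.0ms=0b +789.474ms=3/2b
2) 789.474ms=3/2b +789.474ms=3/2b
3) 1578.947ms=3b +789.474ms=3/2b
4) 2368.421ms=9/2b +789.474ms=3/2b
5) 3157.895ms=6b +789.474ms=3/2b
6) 3947.368ms=15/2b +789.474ms=3/2b
Σ=9b of 9 (114bpm 3/8) — PASS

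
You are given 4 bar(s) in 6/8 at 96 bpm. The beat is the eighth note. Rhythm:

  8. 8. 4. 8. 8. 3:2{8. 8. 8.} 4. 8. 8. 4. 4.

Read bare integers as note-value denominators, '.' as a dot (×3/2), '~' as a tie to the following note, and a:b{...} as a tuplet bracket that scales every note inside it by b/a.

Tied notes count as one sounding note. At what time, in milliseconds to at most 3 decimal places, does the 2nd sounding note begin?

1. 0.0ms @ 0 + 937.5ms (3/2)
2. 937.5ms @ 3/2 + 937.5ms (3/2)
3. 1875.0ms @ 3 + 1875.0ms (3)
4. 3750.0ms @ 6 + 937.5ms (3/2)
5. 4687.5ms @ 15/2 + 937.5ms (3/2)
6. 5625.0ms @ 9 + 625.0ms (1)
7. 6250.0ms @ 10 + 625.0ms (1)
8. 6875.0ms @ 11 + 625.0ms (1)
9. 7500.0ms @ 12 + 1875.0ms (3)
10. 9375.0ms @ 15 + 937.5ms (3/2)
11. 10312.5ms @ 33/2 + 937.5ms (3/2)
12. 11250.0ms @ 18 + 1875.0ms (3)
13. 13125.0ms @ 21 + 1875.0ms (3)

note 2 onset = 3/2b = 937.5ms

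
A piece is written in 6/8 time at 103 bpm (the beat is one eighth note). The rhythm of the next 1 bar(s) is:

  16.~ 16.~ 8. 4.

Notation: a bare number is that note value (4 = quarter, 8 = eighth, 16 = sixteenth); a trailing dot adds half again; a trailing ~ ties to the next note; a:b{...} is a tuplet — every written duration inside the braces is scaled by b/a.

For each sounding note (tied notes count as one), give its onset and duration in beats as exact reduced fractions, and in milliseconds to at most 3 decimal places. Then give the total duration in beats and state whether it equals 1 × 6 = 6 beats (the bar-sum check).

1) 0.0ms=0b +1747.573ms=3b
2) 1747.573ms=3b +1747.573ms=3b
Σ=6b of 6 (103bpm 6/8) — PASS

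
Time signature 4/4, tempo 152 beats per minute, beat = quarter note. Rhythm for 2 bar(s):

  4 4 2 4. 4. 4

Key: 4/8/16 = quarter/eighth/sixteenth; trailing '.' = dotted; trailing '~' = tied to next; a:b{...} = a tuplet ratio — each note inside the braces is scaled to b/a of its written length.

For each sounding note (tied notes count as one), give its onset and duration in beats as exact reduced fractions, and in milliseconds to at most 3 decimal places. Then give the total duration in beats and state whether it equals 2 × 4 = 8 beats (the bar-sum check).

1) 0.0ms=0b +394.737ms=1b
2) 394.737ms=1b +394.737ms=1b
3) 789.474ms=2b +789.474ms=2b
4) 1578.947ms=4b +592.105ms=3/2b
5) 2171.053ms=11/2b +592.105ms=3/2b
6) 2763.158ms=7b +394.737ms=1b
Σ=8b of 8 (152bpm 4/4) — PASS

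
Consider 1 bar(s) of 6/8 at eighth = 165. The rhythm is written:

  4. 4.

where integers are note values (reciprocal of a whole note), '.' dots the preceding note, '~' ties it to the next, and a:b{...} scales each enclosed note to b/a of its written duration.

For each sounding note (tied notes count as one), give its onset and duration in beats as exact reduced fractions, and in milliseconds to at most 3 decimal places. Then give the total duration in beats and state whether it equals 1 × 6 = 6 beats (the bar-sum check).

1) 0.0ms=0b +1090.909ms=3b
2) 1090.909ms=3b +1090.909ms=3b
Σ=6b of 6 (165bpm 6/8) — PASS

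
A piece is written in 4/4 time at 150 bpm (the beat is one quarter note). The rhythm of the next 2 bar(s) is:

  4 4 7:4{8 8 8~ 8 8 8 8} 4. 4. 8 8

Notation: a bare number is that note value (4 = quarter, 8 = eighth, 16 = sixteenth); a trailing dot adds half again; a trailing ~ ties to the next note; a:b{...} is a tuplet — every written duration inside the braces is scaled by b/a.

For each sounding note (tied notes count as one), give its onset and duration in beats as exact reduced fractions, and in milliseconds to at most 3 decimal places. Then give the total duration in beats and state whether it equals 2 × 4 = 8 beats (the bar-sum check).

1) 0.0ms=0b +400.0ms=1b
2) 400.0ms=1b +400.0ms=1b
3) 800.0ms=2b +114.286ms=2/7b
4) 914.286ms=16/7b +114.286ms=2/7b
5) 1028.571ms=18/7b +228.571ms=4/7b
6) 1257.143ms=22/7b +114.286ms=2/7b
7) 1371.429ms=24/7b +114.286ms=2/7b
8) 1485.714ms=26/7b +114.286ms=2/7b
9) 1600.0ms=4b +600.0ms=3/2b
10) 2200.0ms=11/2b +600.0ms=3/2b
11) 2800.0ms=7b +200.0ms=1/2b
12) 3000.0ms=15/2b +200.0ms=1/2b
Σ=8b of 8 (150bpm 4/4) — PASS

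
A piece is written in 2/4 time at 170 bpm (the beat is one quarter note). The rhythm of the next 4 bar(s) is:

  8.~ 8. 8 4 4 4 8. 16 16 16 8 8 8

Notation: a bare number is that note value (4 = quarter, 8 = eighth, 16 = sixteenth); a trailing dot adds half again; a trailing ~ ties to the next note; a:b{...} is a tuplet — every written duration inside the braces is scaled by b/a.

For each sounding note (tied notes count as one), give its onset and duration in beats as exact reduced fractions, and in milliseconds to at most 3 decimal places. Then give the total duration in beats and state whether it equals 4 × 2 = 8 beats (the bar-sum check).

1) 0.0ms=0b +529.412ms=3/2b
2) 529.412ms=3/2b +176.471ms=1/2b
3) 705.882ms=2b +352.941ms=1b
4) 1058.824ms=3b +352.941ms=1b
5) 1411.765ms=4b +352.941ms=1b
6) 1764.706ms=5b +264.706ms=3/4b
7) 2029.412ms=23/4b +88.235ms=1/4b
8) 2117.647ms=6b +88.235ms=1/4b
9) 2205.882ms=25/4b +88.235ms=1/4b
10) 2294.118ms=13/2b +176.471ms=1/2b
11) 2470.588ms=7b +176.471ms=1/2b
12) 2647.059ms=15/2b +176.471ms=1/2b
Σ=8b of 8 (170bpm 2/4) — PASS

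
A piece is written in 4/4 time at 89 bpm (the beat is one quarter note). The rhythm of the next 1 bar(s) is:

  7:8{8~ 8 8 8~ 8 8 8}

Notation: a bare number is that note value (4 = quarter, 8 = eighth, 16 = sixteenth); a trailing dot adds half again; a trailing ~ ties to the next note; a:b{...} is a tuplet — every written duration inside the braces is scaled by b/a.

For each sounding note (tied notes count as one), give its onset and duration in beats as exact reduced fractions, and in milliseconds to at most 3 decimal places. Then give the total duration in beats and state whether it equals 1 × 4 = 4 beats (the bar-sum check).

1) 0.0ms=0b +770.465ms=8/7b
2) 770.465ms=8/7b +385.233ms=4/7b
3) 1155.698ms=12/7b +770.465ms=8/7b
4) 1926.164ms=20/7b +385.233ms=4/7b
5) 2311.396ms=24/7b +385.233ms=4/7b
Σ=4b of 4 (89bpm 4/4) — PASS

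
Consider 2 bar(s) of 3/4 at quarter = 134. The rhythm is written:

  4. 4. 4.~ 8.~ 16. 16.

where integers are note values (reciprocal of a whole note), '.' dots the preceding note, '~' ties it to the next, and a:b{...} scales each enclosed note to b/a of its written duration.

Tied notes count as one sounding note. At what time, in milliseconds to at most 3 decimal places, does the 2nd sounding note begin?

note 2 onset = 3/2b = 671.642ms

1. 0.0ms @ 0 + 671.642ms (3/2)
2. 671.642ms @ 3/2 + 671.642ms (3/2)
3. 1343.284ms @ 3 + 1175.373ms (21/8)
4. 2518.657ms @ 45/8 + 167.91ms (3/8)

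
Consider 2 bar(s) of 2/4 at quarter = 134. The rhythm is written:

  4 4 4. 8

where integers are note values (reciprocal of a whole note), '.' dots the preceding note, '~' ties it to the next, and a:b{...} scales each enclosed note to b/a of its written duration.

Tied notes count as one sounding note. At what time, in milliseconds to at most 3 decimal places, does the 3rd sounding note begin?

1. 0.0ms @ 0 + 447.761ms (1)
2. 447.761ms @ 1 + 447.761ms (1)
3. 895.522ms @ 2 + 671.642ms (3/2)
4. 1567.164ms @ 7/2 + 223.881ms (1/2)

note 3 onset = 2b = 895.522ms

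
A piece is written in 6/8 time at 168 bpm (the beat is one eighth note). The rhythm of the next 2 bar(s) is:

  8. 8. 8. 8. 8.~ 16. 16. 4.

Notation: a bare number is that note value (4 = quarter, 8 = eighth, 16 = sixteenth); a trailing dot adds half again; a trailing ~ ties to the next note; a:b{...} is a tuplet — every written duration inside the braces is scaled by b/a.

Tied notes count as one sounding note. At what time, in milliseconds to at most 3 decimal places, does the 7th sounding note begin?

1. 0.0ms @ 0 + 535.714ms (3/2)
2. 535.714ms @ 3/2 + 535.714ms (3/2)
3. 1071.429ms @ 3 + 535.714ms (3/2)
4. 1607.143ms @ 9/2 + 535.714ms (3/2)
5. 2142.857ms @ 6 + 803.571ms (9/4)
6. 2946.429ms @ 33/4 + 267.857ms (3/4)
7. 3214.286ms @ 9 + 1071.429ms (3)

note 7 onset = 9b = 3214.286ms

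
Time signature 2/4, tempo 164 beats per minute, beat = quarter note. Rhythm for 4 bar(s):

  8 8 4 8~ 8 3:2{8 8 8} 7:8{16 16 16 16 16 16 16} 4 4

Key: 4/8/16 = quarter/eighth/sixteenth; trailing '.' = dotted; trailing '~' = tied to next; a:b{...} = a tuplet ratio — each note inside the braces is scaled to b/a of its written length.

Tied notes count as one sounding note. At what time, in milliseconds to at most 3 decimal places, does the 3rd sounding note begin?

note 3 onset = 1b = 365.854ms

1. 0.0ms @ 0 + 182.927ms (1/2)
2. 182.927ms @ 1/2 + 182.927ms (1/2)
3. 365.854ms @ 1 + 365.854ms (1)
4. 731.707ms @ 2 + 365.854ms (1)
5. 1097.561ms @ 3 + 121.951ms (1/3)
6. 1219.512ms @ 10/3 + 121.951ms (1/3)
7. 1341.463ms @ 11/3 + 121.951ms (1/3)
8. 1463.415ms @ 4 + 104.53ms (2/7)
9. 1567.944ms @ 30/7 + 104.53ms (2/7)
10. 1672.474ms @ 32/7 + 104.53ms (2/7)
11. 1777.003ms @ 34/7 + 104.53ms (2/7)
12. 1881.533ms @ 36/7 + 104.53ms (2/7)
13. 1986.063ms @ 38/7 + 104.53ms (2/7)
14. 2090.592ms @ 40/7 + 104.53ms (2/7)
15. 2195.122ms @ 6 + 365.854ms (1)
16. 2560.976ms @ 7 + 365.854ms (1)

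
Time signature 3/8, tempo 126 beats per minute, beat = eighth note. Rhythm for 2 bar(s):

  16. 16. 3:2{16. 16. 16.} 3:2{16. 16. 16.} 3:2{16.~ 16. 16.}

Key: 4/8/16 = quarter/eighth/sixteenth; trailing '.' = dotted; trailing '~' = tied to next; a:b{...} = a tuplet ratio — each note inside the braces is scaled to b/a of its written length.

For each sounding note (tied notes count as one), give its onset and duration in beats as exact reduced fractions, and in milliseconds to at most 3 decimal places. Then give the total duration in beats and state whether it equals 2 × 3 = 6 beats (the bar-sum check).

1) 0.0ms=0b +357.143ms=3/4b
2) 357.143ms=3/4b +357.143ms=3/4b
3) 714.286ms=3/2b +238.095ms=1/2b
4) 952.381ms=2b +238.095ms=1/2b
5) 1190.476ms=5/2b +238.095ms=1/2b
6) 1428.571ms=3b +238.095ms=1/2b
7) 1666.667ms=7/2b +238.095ms=1/2b
8) 1904.762ms=4b +238.095ms=1/2b
9) 2142.857ms=9/2b +476.19ms=1b
10) 2619.048ms=11/2b +238.095ms=1/2b
Σ=6b of 6 (126bpm 3/8) — PASS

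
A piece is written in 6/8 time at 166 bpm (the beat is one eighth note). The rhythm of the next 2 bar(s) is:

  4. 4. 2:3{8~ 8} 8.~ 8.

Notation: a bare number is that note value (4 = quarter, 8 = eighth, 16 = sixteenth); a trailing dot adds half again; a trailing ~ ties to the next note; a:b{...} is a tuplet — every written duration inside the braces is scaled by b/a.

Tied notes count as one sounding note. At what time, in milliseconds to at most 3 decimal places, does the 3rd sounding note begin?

1. 0.0ms @ 0 + 1084.337ms (3)
2. 1084.337ms @ 3 + 1084.337ms (3)
3. 2168.675ms @ 6 + 1084.337ms (3)
4. 3253.012ms @ 9 + 1084.337ms (3)

note 3 onset = 6b = 2168.675ms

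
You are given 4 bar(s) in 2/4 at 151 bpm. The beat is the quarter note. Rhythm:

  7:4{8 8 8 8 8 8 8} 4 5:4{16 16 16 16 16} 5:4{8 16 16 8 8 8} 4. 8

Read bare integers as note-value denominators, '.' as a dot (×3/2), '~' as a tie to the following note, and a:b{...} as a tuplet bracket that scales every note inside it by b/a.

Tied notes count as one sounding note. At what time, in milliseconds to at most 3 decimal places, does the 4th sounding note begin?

note 4 onset = 6/7b = 340.587ms

1. 0.0ms @ 0 + 113.529ms (2/7)
2. 113.529ms @ 2/7 + 113.529ms (2/7)
3. 227.058ms @ 4/7 + 113.529ms (2/7)
4. 340.587ms @ 6/7 + 113.529ms (2/7)
5. 454.115ms @ 8/7 + 113.529ms (2/7)
6. 567.644ms @ 10/7 + 113.529ms (2/7)
7. 681.173ms @ 12/7 + 113.529ms (2/7)
8. 794.702ms @ 2 + 397.351ms (1)
9. 1192.053ms @ 3 + 79.47ms (1/5)
10. 1271.523ms @ 16/5 + 79.47ms (1/5)
11. 1350.993ms @ 17/5 + 79.47ms (1/5)
12. 1430.464ms @ 18/5 + 79.47ms (1/5)
13. 1509.934ms @ 19/5 + 79.47ms (1/5)
14. 1589.404ms @ 4 + 158.94ms (2/5)
15. 1748.344ms @ 22/5 + 79.47ms (1/5)
16. 1827.815ms @ 23/5 + 79.47ms (1/5)
17. 1907.285ms @ 24/5 + 158.94ms (2/5)
18. 2066.225ms @ 26/5 + 158.94ms (2/5)
19. 2225.166ms @ 28/5 + 158.94ms (2/5)
20. 2384.106ms @ 6 + 596.026ms (3/2)
21. 2980.132ms @ 15/2 + 198.675ms (1/2)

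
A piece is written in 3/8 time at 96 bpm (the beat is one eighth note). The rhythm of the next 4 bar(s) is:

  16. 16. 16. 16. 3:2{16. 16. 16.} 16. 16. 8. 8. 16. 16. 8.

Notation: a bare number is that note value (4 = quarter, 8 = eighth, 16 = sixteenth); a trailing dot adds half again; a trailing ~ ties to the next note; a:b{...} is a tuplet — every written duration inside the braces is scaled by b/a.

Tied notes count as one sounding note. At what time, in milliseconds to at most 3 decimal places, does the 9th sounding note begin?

1. 0.0ms @ 0 + 468.75ms (3/4)
2. 468.75ms @ 3/4 + 468.75ms (3/4)
3. 937.5ms @ 3/2 + 468.75ms (3/4)
4. 1406.25ms @ 9/4 + 468.75ms (3/4)
5. 1875.0ms @ 3 + 312.5ms (1/2)
6. 2187.5ms @ 7/2 + 312.5ms (1/2)
7. 2500.0ms @ 4 + 312.5ms (1/2)
8. 2812.5ms @ 9/2 + 468.75ms (3/4)
9. 3281.25ms @ 21/4 + 468.75ms (3/4)
10. 3750.0ms @ 6 + 937.5ms (3/2)
11. 4687.5ms @ 15/2 + 937.5ms (3/2)
12. 5625.0ms @ 9 + 468.75ms (3/4)
13. 6093.75ms @ 39/4 + 468.75ms (3/4)
14. 6562.5ms @ 21/2 + 937.5ms (3/2)

note 9 onset = 21/4b = 3281.25ms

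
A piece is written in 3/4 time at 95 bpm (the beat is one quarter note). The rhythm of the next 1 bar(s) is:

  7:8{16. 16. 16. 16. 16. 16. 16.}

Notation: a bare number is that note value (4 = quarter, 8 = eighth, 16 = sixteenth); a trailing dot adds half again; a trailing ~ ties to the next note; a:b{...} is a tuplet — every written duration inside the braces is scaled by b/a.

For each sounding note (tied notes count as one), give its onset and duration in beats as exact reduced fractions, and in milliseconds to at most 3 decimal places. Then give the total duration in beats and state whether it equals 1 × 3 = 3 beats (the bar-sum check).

1) 0.0ms=0b +270.677ms=3/7b
2) 270.677ms=3/7b +270.677ms=3/7b
3) 541.353ms=6/7b +270.677ms=3/7b
4) 812.03ms=9/7b +270.677ms=3/7b
5) 1082.707ms=12/7b +270.677ms=3/7b
6) 1353.383ms=15/7b +270.677ms=3/7b
7) 1624.06ms=18/7b +270.677ms=3/7b
Σ=3b of 3 (95bpm 3/4) — PASS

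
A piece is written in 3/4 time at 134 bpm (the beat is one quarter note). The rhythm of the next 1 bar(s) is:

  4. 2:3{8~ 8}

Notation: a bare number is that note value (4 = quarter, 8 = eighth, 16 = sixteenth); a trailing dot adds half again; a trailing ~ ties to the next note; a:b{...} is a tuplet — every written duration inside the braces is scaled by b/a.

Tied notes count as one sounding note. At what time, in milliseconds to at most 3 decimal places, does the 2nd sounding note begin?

1. 0.0ms @ 0 + 671.642ms (3/2)
2. 671.642ms @ 3/2 + 671.642ms (3/2)

note 2 onset = 3/2b = 671.642ms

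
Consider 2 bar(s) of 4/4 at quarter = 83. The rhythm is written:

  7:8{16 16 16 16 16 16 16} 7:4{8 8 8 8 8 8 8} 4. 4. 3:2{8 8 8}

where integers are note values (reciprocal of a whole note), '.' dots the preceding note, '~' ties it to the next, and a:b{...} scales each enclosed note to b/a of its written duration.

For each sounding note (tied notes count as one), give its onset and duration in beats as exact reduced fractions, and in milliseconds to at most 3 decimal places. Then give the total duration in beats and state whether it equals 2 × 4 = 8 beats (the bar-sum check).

1) 0.0ms=0b +206.54ms=2/7b
2) 206.54ms=2/7b +206.54ms=2/7b
3) 413.081ms=4/7b +206.54ms=2/7b
4) 619.621ms=6/7b +206.54ms=2/7b
5) 826.162ms=8/7b +206.54ms=2/7b
6) 1032.702ms=10/7b +206.54ms=2/7b
7) 1239.243ms=12/7b +206.54ms=2/7b
8) 1445.783ms=2b +206.54ms=2/7b
9) 1652.324ms=16/7b +206.54ms=2/7b
10) 1858.864ms=18/7b +206.54ms=2/7b
11) 2065.404ms=20/7b +206.54ms=2/7b
12) 2271.945ms=22/7b +206.54ms=2/7b
13) 2478.485ms=24/7b +206.54ms=2/7b
14) 2685.026ms=26/7b +206.54ms=2/7b
15) 2891.566ms=4b +1084.337ms=3/2b
16) 3975.904ms=11/2b +1084.337ms=3/2b
17) 5060.241ms=7b +240.964ms=1/3b
18) 5301.205ms=22/3b +240.964ms=1/3b
19) 5542.169ms=23/3b +240.964ms=1/3b
Σ=8b of 8 (83bpm 4/4) — PASS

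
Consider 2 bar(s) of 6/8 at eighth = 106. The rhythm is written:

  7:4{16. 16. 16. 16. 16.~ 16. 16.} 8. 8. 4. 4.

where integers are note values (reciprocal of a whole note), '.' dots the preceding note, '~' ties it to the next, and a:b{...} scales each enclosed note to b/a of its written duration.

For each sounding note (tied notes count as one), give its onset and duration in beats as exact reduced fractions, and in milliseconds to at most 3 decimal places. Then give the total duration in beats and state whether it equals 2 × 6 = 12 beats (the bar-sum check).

1) 0.0ms=0b +242.588ms=3/7b
2) 242.588ms=3/7b +242.588ms=3/7b
3) 485.175ms=6/7b +242.588ms=3/7b
4) 727.763ms=9/7b +242.588ms=3/7b
5) 970.35ms=12/7b +485.175ms=6/7b
6) 1455.526ms=18/7b +242.588ms=3/7b
7) 1698.113ms=3b +849.057ms=3/2b
8) 2547.17ms=9/2b +849.057ms=3/2b
9) 3396.226ms=6b +1698.113ms=3b
10) 5094.34ms=9b +1698.113ms=3b
Σ=12b of 12 (106bpm 6/8) — PASS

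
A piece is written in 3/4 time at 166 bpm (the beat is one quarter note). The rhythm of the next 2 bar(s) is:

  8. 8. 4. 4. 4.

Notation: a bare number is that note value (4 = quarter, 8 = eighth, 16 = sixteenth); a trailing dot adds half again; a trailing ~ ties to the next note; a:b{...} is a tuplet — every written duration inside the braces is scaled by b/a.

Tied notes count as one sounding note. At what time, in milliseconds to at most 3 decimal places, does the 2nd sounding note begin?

1. 0.0ms @ 0 + 271.084ms (3/4)
2. 271.084ms @ 3/4 + 271.084ms (3/4)
3. 542.169ms @ 3/2 + 542.169ms (3/2)
4. 1084.337ms @ 3 + 542.169ms (3/2)
5. 1626.506ms @ 9/2 + 542.169ms (3/2)

note 2 onset = 3/4b = 271.084ms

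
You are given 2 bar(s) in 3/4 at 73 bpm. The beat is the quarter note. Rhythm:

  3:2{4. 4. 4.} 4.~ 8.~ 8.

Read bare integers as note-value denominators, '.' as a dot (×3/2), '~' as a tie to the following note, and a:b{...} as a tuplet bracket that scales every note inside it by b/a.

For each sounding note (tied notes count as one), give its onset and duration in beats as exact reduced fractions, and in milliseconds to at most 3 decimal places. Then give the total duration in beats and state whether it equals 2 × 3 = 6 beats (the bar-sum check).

1) 0.0ms=0b +821.918ms=1b
2) 821.918ms=1b +821.918ms=1b
3) 1643.836ms=2b +821.918ms=1b
4) 2465.753ms=3b +2465.753ms=3b
Σ=6b of 6 (73bpm 3/4) — PASS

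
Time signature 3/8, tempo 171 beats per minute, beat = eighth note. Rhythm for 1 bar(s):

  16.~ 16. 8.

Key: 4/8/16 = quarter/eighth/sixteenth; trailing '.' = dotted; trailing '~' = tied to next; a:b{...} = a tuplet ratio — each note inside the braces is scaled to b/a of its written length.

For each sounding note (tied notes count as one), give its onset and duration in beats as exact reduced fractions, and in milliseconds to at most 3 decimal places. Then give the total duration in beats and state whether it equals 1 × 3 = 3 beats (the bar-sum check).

1) 0.0ms=0b +526.316ms=3/2b
2) 526.316ms=3/2b +526.316ms=3/2b
Σ=3b of 3 (171bpm 3/8) — PASS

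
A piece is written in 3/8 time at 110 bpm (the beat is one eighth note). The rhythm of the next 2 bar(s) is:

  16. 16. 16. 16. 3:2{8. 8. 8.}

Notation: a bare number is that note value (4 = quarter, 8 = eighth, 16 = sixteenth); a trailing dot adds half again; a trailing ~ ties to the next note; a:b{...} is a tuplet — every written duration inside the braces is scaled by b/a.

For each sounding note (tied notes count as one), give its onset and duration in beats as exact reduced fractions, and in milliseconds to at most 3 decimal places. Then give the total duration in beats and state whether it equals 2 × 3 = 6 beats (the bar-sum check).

1) 0.0ms=0b +409.091ms=3/4b
2) 409.091ms=3/4b +409.091ms=3/4b
3) 818.182ms=3/2b +409.091ms=3/4b
4) 1227.273ms=9/4b +409.091ms=3/4b
5) 1636.364ms=3b +545.455ms=1b
6) 2181.818ms=4b +545.455ms=1b
7) 2727.273ms=5b +545.455ms=1b
Σ=6b of 6 (110bpm 3/8) — PASS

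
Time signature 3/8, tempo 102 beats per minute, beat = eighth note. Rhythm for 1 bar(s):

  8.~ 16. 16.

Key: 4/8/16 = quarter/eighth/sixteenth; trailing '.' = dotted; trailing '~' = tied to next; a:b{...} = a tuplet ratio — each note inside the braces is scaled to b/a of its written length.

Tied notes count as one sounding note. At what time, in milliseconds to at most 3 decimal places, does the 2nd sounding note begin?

1. 0.0ms @ 0 + 1323.529ms (9/4)
2. 1323.529ms @ 9/4 + 441.176ms (3/4)

note 2 onset = 9/4b = 1323.529ms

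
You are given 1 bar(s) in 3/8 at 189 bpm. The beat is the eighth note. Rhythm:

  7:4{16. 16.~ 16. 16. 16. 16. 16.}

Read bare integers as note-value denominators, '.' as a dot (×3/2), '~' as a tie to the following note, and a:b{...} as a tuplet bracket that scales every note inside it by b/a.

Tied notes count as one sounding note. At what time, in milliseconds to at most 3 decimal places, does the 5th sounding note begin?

1. 0.0ms @ 0 + 136.054ms (3/7)
2. 136.054ms @ 3/7 + 272.109ms (6/7)
3. 408.163ms @ 9/7 + 136.054ms (3/7)
4. 544.218ms @ 12/7 + 136.054ms (3/7)
5. 680.272ms @ 15/7 + 136.054ms (3/7)
6. 816.327ms @ 18/7 + 136.054ms (3/7)

note 5 onset = 15/7b = 680.272ms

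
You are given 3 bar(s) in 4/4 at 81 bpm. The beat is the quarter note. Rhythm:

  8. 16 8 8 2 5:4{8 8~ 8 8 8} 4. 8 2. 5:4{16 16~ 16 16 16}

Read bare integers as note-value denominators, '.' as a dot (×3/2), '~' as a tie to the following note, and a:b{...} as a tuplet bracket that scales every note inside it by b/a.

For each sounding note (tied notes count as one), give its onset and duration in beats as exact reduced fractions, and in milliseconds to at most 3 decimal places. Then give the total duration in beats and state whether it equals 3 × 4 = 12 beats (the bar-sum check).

1) 0.0ms=0b +555.556ms=3/4b
2) 555.556ms=3/4b +185.185ms=1/4b
3) 740.741ms=1b +370.37ms=1/2b
4) 1111.111ms=3/2b +370.37ms=1/2b
5) 1481.481ms=2b +1481.481ms=2b
6) 2962.963ms=4b +296.296ms=2/5b
7) 3259.259ms=22/5b +592.593ms=4/5b
8) 3851.852ms=26/5b +296.296ms=2/5b
9) 4148.148ms=28/5b +296.296ms=2/5b
10) 4444.444ms=6b +1111.111ms=3/2b
11) 5555.556ms=15/2b +370.37ms=1/2b
12) 5925.926ms=8b +2222.222ms=3b
13) 8148.148ms=11b +148.148ms=1/5b
14) 8296.296ms=56/5b +296.296ms=2/5b
15) 8592.593ms=58/5b +148.148ms=1/5b
16) 8740.741ms=59/5b +148.148ms=1/5b
Σ=12b of 12 (81bpm 4/4) — PASS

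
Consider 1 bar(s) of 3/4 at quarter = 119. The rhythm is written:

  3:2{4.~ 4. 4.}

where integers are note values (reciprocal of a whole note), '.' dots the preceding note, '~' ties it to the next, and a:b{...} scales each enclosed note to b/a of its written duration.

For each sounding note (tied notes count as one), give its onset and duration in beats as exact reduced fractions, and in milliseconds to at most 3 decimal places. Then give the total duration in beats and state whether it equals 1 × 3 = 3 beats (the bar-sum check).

1) 0.0ms=0b +1008.403ms=2b
2) 1008.403ms=2b +504.202ms=1b
Σ=3b of 3 (119bpm 3/4) — PASS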